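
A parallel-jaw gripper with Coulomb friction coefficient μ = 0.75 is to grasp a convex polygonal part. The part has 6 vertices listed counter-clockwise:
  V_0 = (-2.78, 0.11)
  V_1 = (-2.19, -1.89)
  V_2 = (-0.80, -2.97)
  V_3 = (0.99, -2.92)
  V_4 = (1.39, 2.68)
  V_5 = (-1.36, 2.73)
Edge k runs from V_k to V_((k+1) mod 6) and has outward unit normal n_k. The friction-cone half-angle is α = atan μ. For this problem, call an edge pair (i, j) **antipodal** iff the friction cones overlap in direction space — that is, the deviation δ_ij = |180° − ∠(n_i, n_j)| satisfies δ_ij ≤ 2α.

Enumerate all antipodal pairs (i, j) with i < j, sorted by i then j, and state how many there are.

α = atan 0.75 = 36.87°;  2α = 73.74°
n_0 = (-0.9591, -0.2829)
n_1 = (-0.6135, -0.7897)
n_2 = (+0.0279, -0.9996)
n_3 = (+0.9975, -0.0712)
n_4 = (+0.0182, +0.9998)
n_5 = (-0.8792, +0.4765)
  (0,1): δ = 144.28°  ·
  (0,2): δ = 104.84°  ·
  (0,3): δ = 20.52°  ✓
  (0,4): δ = 72.52°  ✓
  (0,5): δ = 135.11°  ·
  (1,2): δ = 140.55°  ·
  (1,3): δ = 56.24°  ✓
  (1,4): δ = 36.80°  ✓
  (1,5): δ = 99.39°  ·
  (2,3): δ = 95.69°  ·
  (2,4): δ = 2.64°  ✓
  (2,5): δ = 59.94°  ✓
  (3,4): δ = 86.96°  ·
  (3,5): δ = 24.37°  ✓
  (4,5): δ = 117.42°  ·
antipodal pairs: 7

count = 7; pairs: (0,3), (0,4), (1,3), (1,4), (2,4), (2,5), (3,5)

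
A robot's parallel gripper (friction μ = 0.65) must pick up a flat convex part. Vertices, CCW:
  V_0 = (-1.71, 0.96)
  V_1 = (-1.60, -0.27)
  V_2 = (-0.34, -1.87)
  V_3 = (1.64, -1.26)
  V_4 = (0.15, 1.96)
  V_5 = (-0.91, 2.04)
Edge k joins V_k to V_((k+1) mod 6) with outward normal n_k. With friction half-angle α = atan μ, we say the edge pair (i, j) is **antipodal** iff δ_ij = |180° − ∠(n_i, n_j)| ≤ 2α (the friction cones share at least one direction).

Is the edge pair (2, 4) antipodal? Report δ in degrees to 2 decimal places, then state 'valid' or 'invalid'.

δ = 21.44°, valid

α = atan 0.65 = 33.02°;  2α = 66.05°
edge 2: e_2 = (+1.98, +0.61);  n_2 = (+0.2944, -0.9557)
edge 4: e_4 = (-1.06, +0.08);  n_4 = (+0.0753, +0.9972)
∠(n_2, n_4) = 158.56°
δ = |180° − 158.56°| = 21.44°
21.44° ≤ 2α = 66.05°  →  valid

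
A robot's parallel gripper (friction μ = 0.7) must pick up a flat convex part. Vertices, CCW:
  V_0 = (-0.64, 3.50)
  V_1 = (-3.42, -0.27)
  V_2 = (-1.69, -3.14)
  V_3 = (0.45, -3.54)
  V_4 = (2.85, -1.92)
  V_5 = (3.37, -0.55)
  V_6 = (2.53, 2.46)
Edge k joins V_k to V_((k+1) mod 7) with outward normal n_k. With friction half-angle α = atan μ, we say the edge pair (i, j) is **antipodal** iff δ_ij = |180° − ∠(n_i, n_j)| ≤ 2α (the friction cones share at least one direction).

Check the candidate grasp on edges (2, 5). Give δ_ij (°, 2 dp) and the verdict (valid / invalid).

δ = 63.82°, valid

α = atan 0.7 = 34.99°;  2α = 69.98°
edge 2: e_2 = (+2.14, -0.40);  n_2 = (-0.1837, -0.9830)
edge 5: e_5 = (-0.84, +3.01);  n_5 = (+0.9632, +0.2688)
∠(n_2, n_5) = 116.18°
δ = |180° − 116.18°| = 63.82°
63.82° ≤ 2α = 69.98°  →  valid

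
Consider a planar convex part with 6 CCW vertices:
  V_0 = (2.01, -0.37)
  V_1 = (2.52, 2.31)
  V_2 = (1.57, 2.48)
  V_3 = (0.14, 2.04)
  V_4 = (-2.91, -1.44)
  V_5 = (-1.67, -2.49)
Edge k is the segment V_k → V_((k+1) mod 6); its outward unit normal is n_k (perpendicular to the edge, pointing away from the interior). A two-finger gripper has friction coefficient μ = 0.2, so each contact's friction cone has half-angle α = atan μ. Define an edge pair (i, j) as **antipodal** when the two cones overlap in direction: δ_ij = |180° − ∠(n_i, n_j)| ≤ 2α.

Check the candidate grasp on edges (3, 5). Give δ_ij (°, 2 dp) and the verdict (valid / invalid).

δ = 18.82°, valid

α = atan 0.2 = 11.31°;  2α = 22.62°
edge 3: e_3 = (-3.05, -3.48);  n_3 = (-0.7520, +0.6591)
edge 5: e_5 = (+3.68, +2.12);  n_5 = (+0.4992, -0.8665)
∠(n_3, n_5) = 161.18°
δ = |180° − 161.18°| = 18.82°
18.82° ≤ 2α = 22.62°  →  valid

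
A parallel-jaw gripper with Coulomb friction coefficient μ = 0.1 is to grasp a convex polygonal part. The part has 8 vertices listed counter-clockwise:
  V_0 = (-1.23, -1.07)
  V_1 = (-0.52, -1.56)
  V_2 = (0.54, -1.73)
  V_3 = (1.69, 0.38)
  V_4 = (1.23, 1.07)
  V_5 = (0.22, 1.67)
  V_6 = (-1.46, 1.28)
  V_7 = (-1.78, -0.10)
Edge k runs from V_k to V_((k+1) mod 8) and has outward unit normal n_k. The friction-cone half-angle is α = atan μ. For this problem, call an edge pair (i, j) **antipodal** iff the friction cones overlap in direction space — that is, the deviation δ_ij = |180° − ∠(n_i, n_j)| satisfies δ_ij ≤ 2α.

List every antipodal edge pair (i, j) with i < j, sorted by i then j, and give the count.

count = 2; pairs: (0,4), (3,7)

α = atan 0.1 = 5.71°;  2α = 11.42°
n_0 = (-0.5680, -0.8230)
n_1 = (-0.1584, -0.9874)
n_2 = (+0.8781, -0.4786)
n_3 = (+0.8321, +0.5547)
n_4 = (+0.5107, +0.8597)
n_5 = (-0.2261, +0.9741)
n_6 = (-0.9742, +0.2259)
n_7 = (-0.8699, -0.4932)
  (0,1): δ = 154.50°  ·
  (0,2): δ = 83.98°  ·
  (0,3): δ = 21.70°  ·
  (0,4): δ = 3.90°  ✓
  (0,5): δ = 47.68°  ·
  (0,6): δ = 111.56°  ·
  (0,7): δ = 154.16°  ·
  (1,2): δ = 109.48°  ·
  (1,3): δ = 47.20°  ·
  (1,4): δ = 21.60°  ·
  (1,5): δ = 22.18°  ·
  (1,6): δ = 86.06°  ·
  (1,7): δ = 128.67°  ·
  (2,3): δ = 117.72°  ·
  (2,4): δ = 92.12°  ·
  (2,5): δ = 48.34°  ·
  (2,6): δ = 15.54°  ·
  (2,7): δ = 58.15°  ·
  (3,4): δ = 154.40°  ·
  (3,5): δ = 110.62°  ·
  (3,6): δ = 46.75°  ·
  (3,7): δ = 4.14°  ✓
  (4,5): δ = 136.22°  ·
  (4,6): δ = 72.34°  ·
  (4,7): δ = 29.73°  ·
  (5,6): δ = 116.12°  ·
  (5,7): δ = 73.52°  ·
  (6,7): δ = 137.39°  ·
antipodal pairs: 2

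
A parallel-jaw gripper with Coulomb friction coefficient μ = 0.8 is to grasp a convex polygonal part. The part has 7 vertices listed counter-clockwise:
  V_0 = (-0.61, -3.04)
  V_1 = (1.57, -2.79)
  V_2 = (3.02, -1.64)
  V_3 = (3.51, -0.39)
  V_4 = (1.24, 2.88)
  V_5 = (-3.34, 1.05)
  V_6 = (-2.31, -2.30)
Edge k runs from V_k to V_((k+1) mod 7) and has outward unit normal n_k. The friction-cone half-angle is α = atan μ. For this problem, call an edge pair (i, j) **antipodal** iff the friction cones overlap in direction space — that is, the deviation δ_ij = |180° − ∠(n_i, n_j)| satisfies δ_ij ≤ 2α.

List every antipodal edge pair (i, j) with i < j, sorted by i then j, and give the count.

α = atan 0.8 = 38.66°;  2α = 77.32°
n_0 = (+0.1139, -0.9935)
n_1 = (+0.6214, -0.7835)
n_2 = (+0.9310, -0.3650)
n_3 = (+0.8215, +0.5703)
n_4 = (-0.3710, +0.9286)
n_5 = (-0.9558, -0.2939)
n_6 = (-0.3991, -0.9169)
  (0,1): δ = 148.12°  ·
  (0,2): δ = 117.95°  ·
  (0,3): δ = 61.77°  ✓
  (0,4): δ = 15.24°  ✓
  (0,5): δ = 100.55°  ·
  (0,6): δ = 149.93°  ·
  (1,2): δ = 149.82°  ·
  (1,3): δ = 93.65°  ·
  (1,4): δ = 16.64°  ✓
  (1,5): δ = 68.67°  ✓
  (1,6): δ = 118.06°  ·
  (2,3): δ = 123.83°  ·
  (2,4): δ = 46.81°  ✓
  (2,5): δ = 38.50°  ✓
  (2,6): δ = 87.88°  ·
  (3,4): δ = 102.99°  ·
  (3,5): δ = 17.68°  ✓
  (3,6): δ = 31.71°  ✓
  (4,5): δ = 94.69°  ·
  (4,6): δ = 45.30°  ✓
  (5,6): δ = 130.61°  ·
antipodal pairs: 9

count = 9; pairs: (0,3), (0,4), (1,4), (1,5), (2,4), (2,5), (3,5), (3,6), (4,6)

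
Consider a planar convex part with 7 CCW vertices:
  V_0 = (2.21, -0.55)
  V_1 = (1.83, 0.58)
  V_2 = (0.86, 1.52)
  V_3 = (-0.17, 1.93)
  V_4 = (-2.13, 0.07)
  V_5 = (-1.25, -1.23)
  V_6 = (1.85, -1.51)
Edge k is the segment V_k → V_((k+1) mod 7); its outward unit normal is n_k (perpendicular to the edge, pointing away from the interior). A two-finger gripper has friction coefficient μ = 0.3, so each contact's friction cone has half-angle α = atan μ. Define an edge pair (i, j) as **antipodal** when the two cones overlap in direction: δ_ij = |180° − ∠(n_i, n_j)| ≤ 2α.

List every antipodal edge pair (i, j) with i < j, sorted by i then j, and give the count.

count = 4; pairs: (0,4), (1,4), (2,5), (3,6)

α = atan 0.3 = 16.70°;  2α = 33.40°
n_0 = (+0.9478, +0.3187)
n_1 = (+0.6959, +0.7181)
n_2 = (+0.3698, +0.9291)
n_3 = (-0.6884, +0.7254)
n_4 = (-0.8281, -0.5606)
n_5 = (-0.0900, -0.9959)
n_6 = (+0.9363, -0.3511)
  (0,1): δ = 152.69°  ·
  (0,2): δ = 130.29°  ·
  (0,3): δ = 65.09°  ·
  (0,4): δ = 15.51°  ✓
  (0,5): δ = 66.25°  ·
  (0,6): δ = 140.86°  ·
  (1,2): δ = 157.61°  ·
  (1,3): δ = 92.40°  ·
  (1,4): δ = 11.80°  ✓
  (1,5): δ = 38.94°  ·
  (1,6): δ = 113.54°  ·
  (2,3): δ = 114.79°  ·
  (2,4): δ = 34.20°  ·
  (2,5): δ = 16.54°  ✓
  (2,6): δ = 91.15°  ·
  (3,4): δ = 99.41°  ·
  (3,5): δ = 48.66°  ·
  (3,6): δ = 25.94°  ✓
  (4,5): δ = 129.26°  ·
  (4,6): δ = 54.65°  ·
  (5,6): δ = 105.39°  ·
antipodal pairs: 4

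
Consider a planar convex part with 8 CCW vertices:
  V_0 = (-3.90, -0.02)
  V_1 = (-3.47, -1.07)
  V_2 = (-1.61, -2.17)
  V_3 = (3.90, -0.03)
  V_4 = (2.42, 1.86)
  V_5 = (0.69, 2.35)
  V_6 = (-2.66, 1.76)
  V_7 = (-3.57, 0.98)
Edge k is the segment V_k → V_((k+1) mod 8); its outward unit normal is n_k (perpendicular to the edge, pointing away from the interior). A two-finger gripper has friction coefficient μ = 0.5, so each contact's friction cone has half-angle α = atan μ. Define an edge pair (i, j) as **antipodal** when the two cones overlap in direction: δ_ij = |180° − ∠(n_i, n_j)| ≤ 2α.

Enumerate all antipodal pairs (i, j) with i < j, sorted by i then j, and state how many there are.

α = atan 0.5 = 26.57°;  2α = 53.13°
n_0 = (-0.9254, -0.3790)
n_1 = (-0.5090, -0.8607)
n_2 = (+0.3620, -0.9322)
n_3 = (+0.7873, +0.6165)
n_4 = (+0.2725, +0.9622)
n_5 = (-0.1734, +0.9848)
n_6 = (-0.6508, +0.7593)
n_7 = (-0.9496, +0.3134)
  (0,1): δ = 142.87°  ·
  (0,2): δ = 91.04°  ·
  (0,3): δ = 15.79°  ✓
  (0,4): δ = 51.92°  ✓
  (0,5): δ = 77.72°  ·
  (0,6): δ = 108.33°  ·
  (0,7): δ = 139.47°  ·
  (1,2): δ = 128.17°  ·
  (1,3): δ = 21.34°  ✓
  (1,4): δ = 14.79°  ✓
  (1,5): δ = 40.59°  ✓
  (1,6): δ = 71.20°  ·
  (1,7): δ = 102.34°  ·
  (2,3): δ = 73.16°  ·
  (2,4): δ = 37.04°  ✓
  (2,5): δ = 11.24°  ✓
  (2,6): δ = 19.38°  ✓
  (2,7): δ = 50.51°  ✓
  (3,4): δ = 143.88°  ·
  (3,5): δ = 118.07°  ·
  (3,6): δ = 87.46°  ·
  (3,7): δ = 56.33°  ·
  (4,5): δ = 154.20°  ·
  (4,6): δ = 123.58°  ·
  (4,7): δ = 92.45°  ·
  (5,6): δ = 149.39°  ·
  (5,7): δ = 118.25°  ·
  (6,7): δ = 148.86°  ·
antipodal pairs: 9

count = 9; pairs: (0,3), (0,4), (1,3), (1,4), (1,5), (2,4), (2,5), (2,6), (2,7)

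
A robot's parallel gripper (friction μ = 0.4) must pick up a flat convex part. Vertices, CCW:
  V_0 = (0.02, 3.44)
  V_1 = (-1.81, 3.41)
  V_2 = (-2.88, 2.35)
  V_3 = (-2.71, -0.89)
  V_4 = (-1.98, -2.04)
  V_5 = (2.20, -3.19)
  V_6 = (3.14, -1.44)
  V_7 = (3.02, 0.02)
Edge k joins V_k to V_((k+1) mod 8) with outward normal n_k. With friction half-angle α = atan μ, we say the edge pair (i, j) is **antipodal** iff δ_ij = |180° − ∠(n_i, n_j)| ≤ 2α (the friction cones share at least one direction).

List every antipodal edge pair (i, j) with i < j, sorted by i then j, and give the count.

count = 8; pairs: (0,4), (1,5), (2,5), (2,6), (2,7), (3,6), (3,7), (4,7)

α = atan 0.4 = 21.80°;  2α = 43.60°
n_0 = (-0.0164, +0.9999)
n_1 = (-0.7038, +0.7104)
n_2 = (-0.9986, -0.0524)
n_3 = (-0.8443, -0.5359)
n_4 = (-0.2653, -0.9642)
n_5 = (+0.8810, -0.4732)
n_6 = (+0.9966, +0.0819)
n_7 = (+0.7518, +0.6594)
  (0,1): δ = 136.21°  ·
  (0,2): δ = 87.94°  ·
  (0,3): δ = 58.53°  ·
  (0,4): δ = 16.32°  ✓
  (0,5): δ = 60.82°  ·
  (0,6): δ = 93.76°  ·
  (0,7): δ = 130.32°  ·
  (1,2): δ = 131.73°  ·
  (1,3): δ = 102.32°  ·
  (1,4): δ = 60.11°  ·
  (1,5): δ = 17.03°  ✓
  (1,6): δ = 49.97°  ·
  (1,7): δ = 86.53°  ·
  (2,3): δ = 150.60°  ·
  (2,4): δ = 108.39°  ·
  (2,5): δ = 31.25°  ✓
  (2,6): δ = 1.70°  ✓
  (2,7): δ = 38.25°  ✓
  (3,4): δ = 137.79°  ·
  (3,5): δ = 60.65°  ·
  (3,6): δ = 27.71°  ✓
  (3,7): δ = 8.85°  ✓
  (4,5): δ = 102.86°  ·
  (4,6): δ = 69.92°  ·
  (4,7): δ = 33.36°  ✓
  (5,6): δ = 147.06°  ·
  (5,7): δ = 110.50°  ·
  (6,7): δ = 143.44°  ·
antipodal pairs: 8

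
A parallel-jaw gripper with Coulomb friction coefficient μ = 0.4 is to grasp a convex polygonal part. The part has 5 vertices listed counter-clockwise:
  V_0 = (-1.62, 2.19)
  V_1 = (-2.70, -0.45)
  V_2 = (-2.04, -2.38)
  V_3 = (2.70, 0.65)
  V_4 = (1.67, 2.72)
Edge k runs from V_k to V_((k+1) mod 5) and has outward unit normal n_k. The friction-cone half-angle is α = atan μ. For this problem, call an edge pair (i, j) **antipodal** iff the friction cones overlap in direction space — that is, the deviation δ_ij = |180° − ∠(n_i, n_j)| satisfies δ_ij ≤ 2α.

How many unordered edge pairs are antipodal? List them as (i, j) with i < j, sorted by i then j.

α = atan 0.4 = 21.80°;  2α = 43.60°
n_0 = (-0.9255, +0.3786)
n_1 = (-0.9462, -0.3236)
n_2 = (+0.5386, -0.8426)
n_3 = (+0.8953, +0.4455)
n_4 = (-0.1590, +0.9873)
  (0,1): δ = 138.87°  ·
  (0,2): δ = 35.16°  ✓
  (0,3): δ = 48.70°  ·
  (0,4): δ = 121.40°  ·
  (1,2): δ = 76.29°  ·
  (1,3): δ = 7.58°  ✓
  (1,4): δ = 80.27°  ·
  (2,3): δ = 96.13°  ·
  (2,4): δ = 23.44°  ✓
  (3,4): δ = 107.30°  ·
antipodal pairs: 3

count = 3; pairs: (0,2), (1,3), (2,4)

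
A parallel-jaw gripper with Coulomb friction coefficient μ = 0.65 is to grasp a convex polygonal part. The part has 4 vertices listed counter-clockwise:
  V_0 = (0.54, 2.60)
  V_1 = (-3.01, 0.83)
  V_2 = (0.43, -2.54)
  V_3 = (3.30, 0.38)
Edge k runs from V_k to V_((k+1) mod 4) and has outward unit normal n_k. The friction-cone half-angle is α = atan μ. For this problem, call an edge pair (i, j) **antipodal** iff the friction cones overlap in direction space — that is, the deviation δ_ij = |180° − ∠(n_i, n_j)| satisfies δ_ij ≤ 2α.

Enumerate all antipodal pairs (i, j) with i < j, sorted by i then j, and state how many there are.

count = 2; pairs: (0,2), (1,3)

α = atan 0.65 = 33.02°;  2α = 66.05°
n_0 = (-0.4462, +0.8949)
n_1 = (-0.6998, -0.7143)
n_2 = (+0.7132, -0.7010)
n_3 = (+0.6268, +0.7792)
  (0,1): δ = 70.91°  ·
  (0,2): δ = 18.99°  ✓
  (0,3): δ = 114.69°  ·
  (1,2): δ = 90.09°  ·
  (1,3): δ = 5.60°  ✓
  (2,3): δ = 84.31°  ·
antipodal pairs: 2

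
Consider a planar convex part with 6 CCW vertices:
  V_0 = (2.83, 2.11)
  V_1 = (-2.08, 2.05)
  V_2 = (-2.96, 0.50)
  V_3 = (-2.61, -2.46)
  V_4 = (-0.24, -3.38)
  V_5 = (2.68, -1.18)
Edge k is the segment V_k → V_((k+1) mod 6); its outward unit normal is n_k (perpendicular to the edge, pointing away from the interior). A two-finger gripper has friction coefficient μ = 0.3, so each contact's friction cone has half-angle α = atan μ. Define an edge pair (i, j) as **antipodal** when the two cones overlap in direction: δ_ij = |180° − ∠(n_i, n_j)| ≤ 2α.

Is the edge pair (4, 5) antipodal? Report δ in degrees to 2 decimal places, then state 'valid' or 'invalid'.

δ = 129.61°, invalid

α = atan 0.3 = 16.70°;  2α = 33.40°
edge 4: e_4 = (+2.92, +2.20);  n_4 = (+0.6017, -0.7987)
edge 5: e_5 = (+0.15, +3.29);  n_5 = (+0.9990, -0.0455)
∠(n_4, n_5) = 50.39°
δ = |180° − 50.39°| = 129.61°
129.61° > 2α = 33.40°  →  invalid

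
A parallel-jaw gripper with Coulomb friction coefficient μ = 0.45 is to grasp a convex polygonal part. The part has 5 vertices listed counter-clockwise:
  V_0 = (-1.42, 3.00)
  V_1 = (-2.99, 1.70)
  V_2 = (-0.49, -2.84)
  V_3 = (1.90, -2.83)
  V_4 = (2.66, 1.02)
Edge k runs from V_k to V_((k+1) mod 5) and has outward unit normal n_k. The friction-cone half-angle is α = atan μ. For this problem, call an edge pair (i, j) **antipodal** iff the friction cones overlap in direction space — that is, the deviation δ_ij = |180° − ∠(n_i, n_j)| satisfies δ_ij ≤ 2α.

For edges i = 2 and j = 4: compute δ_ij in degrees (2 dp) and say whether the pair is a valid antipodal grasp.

δ = 26.13°, valid

α = atan 0.45 = 24.23°;  2α = 48.46°
edge 2: e_2 = (+2.39, +0.01);  n_2 = (+0.0042, -1.0000)
edge 4: e_4 = (-4.08, +1.98);  n_4 = (+0.4366, +0.8997)
∠(n_2, n_4) = 153.87°
δ = |180° − 153.87°| = 26.13°
26.13° ≤ 2α = 48.46°  →  valid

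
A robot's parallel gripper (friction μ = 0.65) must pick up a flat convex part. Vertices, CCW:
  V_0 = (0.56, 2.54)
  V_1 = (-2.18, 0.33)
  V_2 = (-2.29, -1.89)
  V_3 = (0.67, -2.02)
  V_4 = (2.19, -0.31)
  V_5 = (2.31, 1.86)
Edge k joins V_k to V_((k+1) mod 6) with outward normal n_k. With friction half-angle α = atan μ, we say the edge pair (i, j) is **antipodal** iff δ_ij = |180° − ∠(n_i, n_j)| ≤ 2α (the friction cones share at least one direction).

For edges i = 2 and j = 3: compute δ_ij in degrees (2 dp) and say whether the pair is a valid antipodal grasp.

α = atan 0.65 = 33.02°;  2α = 66.05°
edge 2: e_2 = (+2.96, -0.13);  n_2 = (-0.0439, -0.9990)
edge 3: e_3 = (+1.52, +1.71);  n_3 = (+0.7474, -0.6644)
∠(n_2, n_3) = 50.88°
δ = |180° − 50.88°| = 129.12°
129.12° > 2α = 66.05°  →  invalid

δ = 129.12°, invalid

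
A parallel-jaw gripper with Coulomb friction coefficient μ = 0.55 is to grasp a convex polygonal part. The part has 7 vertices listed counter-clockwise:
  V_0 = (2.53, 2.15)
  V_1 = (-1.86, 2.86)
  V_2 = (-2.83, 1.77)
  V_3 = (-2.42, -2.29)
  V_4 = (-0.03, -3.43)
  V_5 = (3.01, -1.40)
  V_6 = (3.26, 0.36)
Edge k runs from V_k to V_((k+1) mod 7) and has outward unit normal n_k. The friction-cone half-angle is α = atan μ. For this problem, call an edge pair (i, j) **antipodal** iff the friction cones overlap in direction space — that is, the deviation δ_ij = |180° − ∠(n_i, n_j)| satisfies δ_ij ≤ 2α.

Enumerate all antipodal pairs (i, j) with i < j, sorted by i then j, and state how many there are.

count = 7; pairs: (0,3), (0,4), (1,4), (1,5), (2,5), (2,6), (3,6)

α = atan 0.55 = 28.81°;  2α = 57.62°
n_0 = (+0.1597, +0.9872)
n_1 = (-0.7470, +0.6648)
n_2 = (-0.9949, -0.1005)
n_3 = (-0.4305, -0.9026)
n_4 = (+0.5553, -0.8316)
n_5 = (+0.9901, -0.1406)
n_6 = (+0.9260, +0.3776)
  (0,1): δ = 122.48°  ·
  (0,2): δ = 75.05°  ·
  (0,3): δ = 16.31°  ✓
  (0,4): δ = 42.92°  ✓
  (0,5): δ = 91.10°  ·
  (0,6): δ = 121.37°  ·
  (1,2): δ = 132.57°  ·
  (1,3): δ = 73.83°  ·
  (1,4): δ = 14.60°  ✓
  (1,5): δ = 33.58°  ✓
  (1,6): δ = 63.85°  ·
  (2,3): δ = 121.27°  ·
  (2,4): δ = 62.03°  ·
  (2,5): δ = 13.85°  ✓
  (2,6): δ = 16.42°  ✓
  (3,4): δ = 120.77°  ·
  (3,5): δ = 72.58°  ·
  (3,6): δ = 42.31°  ✓
  (4,5): δ = 131.82°  ·
  (4,6): δ = 101.55°  ·
  (5,6): δ = 149.73°  ·
antipodal pairs: 7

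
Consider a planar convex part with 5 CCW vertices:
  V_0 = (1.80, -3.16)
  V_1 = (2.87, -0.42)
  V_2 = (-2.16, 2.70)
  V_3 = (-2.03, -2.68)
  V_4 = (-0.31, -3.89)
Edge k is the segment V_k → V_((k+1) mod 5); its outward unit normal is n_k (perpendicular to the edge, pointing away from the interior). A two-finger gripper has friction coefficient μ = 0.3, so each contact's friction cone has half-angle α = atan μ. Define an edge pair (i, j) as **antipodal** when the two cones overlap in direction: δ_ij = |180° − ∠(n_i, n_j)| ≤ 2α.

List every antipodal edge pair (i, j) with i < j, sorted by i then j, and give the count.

count = 2; pairs: (0,2), (1,3)

α = atan 0.3 = 16.70°;  2α = 33.40°
n_0 = (+0.9315, -0.3638)
n_1 = (+0.5271, +0.8498)
n_2 = (-0.9997, -0.0242)
n_3 = (-0.5754, -0.8179)
n_4 = (+0.3270, -0.9450)
  (0,1): δ = 100.48°  ·
  (0,2): δ = 22.72°  ✓
  (0,3): δ = 76.21°  ·
  (0,4): δ = 130.42°  ·
  (1,2): δ = 56.81°  ·
  (1,3): δ = 3.32°  ✓
  (1,4): δ = 50.89°  ·
  (2,3): δ = 126.51°  ·
  (2,4): δ = 72.30°  ·
  (3,4): δ = 125.79°  ·
antipodal pairs: 2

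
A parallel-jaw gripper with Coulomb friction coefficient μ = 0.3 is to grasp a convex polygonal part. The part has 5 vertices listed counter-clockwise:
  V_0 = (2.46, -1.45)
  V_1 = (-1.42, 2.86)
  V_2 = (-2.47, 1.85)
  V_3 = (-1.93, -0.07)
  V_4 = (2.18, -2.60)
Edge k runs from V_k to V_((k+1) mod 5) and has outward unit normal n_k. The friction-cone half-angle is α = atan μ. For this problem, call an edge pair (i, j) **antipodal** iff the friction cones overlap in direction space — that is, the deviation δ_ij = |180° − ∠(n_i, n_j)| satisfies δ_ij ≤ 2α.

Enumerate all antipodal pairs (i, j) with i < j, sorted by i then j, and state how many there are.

count = 4; pairs: (0,2), (0,3), (1,4), (2,4)

α = atan 0.3 = 16.70°;  2α = 33.40°
n_0 = (+0.7432, +0.6691)
n_1 = (-0.6932, +0.7207)
n_2 = (-0.9627, -0.2707)
n_3 = (-0.5242, -0.8516)
n_4 = (+0.9716, -0.2366)
  (0,1): δ = 88.11°  ·
  (0,2): δ = 26.29°  ✓
  (0,3): δ = 16.39°  ✓
  (0,4): δ = 124.32°  ·
  (1,2): δ = 118.18°  ·
  (1,3): δ = 75.50°  ·
  (1,4): δ = 32.43°  ✓
  (2,3): δ = 137.32°  ·
  (2,4): δ = 29.39°  ✓
  (3,4): δ = 72.07°  ·
antipodal pairs: 4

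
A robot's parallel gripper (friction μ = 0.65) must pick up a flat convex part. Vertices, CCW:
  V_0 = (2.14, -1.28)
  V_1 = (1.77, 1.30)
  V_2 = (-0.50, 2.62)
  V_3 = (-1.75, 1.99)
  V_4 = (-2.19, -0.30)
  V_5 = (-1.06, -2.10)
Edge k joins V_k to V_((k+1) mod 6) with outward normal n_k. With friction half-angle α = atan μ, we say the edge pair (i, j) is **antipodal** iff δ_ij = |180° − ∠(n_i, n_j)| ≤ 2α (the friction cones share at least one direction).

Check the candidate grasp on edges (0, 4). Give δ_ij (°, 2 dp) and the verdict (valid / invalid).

δ = 23.96°, valid

α = atan 0.65 = 33.02°;  2α = 66.05°
edge 0: e_0 = (-0.37, +2.58);  n_0 = (+0.9899, +0.1420)
edge 4: e_4 = (+1.13, -1.80);  n_4 = (-0.8469, -0.5317)
∠(n_0, n_4) = 156.04°
δ = |180° − 156.04°| = 23.96°
23.96° ≤ 2α = 66.05°  →  valid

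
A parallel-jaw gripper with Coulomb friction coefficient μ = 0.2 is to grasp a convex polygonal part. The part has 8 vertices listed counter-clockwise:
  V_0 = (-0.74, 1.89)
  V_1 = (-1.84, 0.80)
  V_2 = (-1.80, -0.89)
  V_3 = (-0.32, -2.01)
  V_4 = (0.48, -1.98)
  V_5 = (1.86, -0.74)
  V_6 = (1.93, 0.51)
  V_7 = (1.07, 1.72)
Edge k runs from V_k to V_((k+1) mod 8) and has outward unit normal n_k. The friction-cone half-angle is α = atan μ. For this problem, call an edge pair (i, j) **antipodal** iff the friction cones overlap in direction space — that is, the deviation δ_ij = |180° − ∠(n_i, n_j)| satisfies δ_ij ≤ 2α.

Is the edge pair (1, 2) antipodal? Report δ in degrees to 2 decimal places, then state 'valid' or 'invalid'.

α = atan 0.2 = 11.31°;  2α = 22.62°
edge 1: e_1 = (+0.04, -1.69);  n_1 = (-0.9997, -0.0237)
edge 2: e_2 = (+1.48, -1.12);  n_2 = (-0.6034, -0.7974)
∠(n_1, n_2) = 51.53°
δ = |180° − 51.53°| = 128.47°
128.47° > 2α = 22.62°  →  invalid

δ = 128.47°, invalid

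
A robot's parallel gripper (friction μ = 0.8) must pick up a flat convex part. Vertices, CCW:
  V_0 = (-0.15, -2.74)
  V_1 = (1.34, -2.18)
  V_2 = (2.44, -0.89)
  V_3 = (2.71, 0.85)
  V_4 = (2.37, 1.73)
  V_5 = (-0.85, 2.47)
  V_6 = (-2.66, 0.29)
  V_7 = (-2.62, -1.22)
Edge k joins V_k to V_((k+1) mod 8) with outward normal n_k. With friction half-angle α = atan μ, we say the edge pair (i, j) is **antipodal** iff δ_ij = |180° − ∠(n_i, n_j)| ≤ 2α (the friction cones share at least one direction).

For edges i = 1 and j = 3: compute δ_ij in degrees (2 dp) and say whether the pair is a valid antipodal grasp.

α = atan 0.8 = 38.66°;  2α = 77.32°
edge 1: e_1 = (+1.10, +1.29);  n_1 = (+0.7609, -0.6488)
edge 3: e_3 = (-0.34, +0.88);  n_3 = (+0.9328, +0.3604)
∠(n_1, n_3) = 61.58°
δ = |180° − 61.58°| = 118.42°
118.42° > 2α = 77.32°  →  invalid

δ = 118.42°, invalid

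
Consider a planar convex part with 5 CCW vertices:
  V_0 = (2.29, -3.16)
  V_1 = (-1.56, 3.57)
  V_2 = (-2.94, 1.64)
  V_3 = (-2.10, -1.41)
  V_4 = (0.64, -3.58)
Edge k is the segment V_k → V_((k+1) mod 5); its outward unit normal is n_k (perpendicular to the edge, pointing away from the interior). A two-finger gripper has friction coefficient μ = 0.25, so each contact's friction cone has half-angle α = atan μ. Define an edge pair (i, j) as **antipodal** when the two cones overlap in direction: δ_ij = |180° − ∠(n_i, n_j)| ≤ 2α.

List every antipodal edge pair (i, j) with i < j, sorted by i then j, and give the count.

count = 2; pairs: (0,2), (0,3)

α = atan 0.25 = 14.04°;  2α = 28.07°
n_0 = (+0.8680, +0.4966)
n_1 = (-0.8134, +0.5816)
n_2 = (-0.9641, -0.2655)
n_3 = (-0.6208, -0.7839)
n_4 = (+0.2467, -0.9691)
  (0,1): δ = 65.34°  ·
  (0,2): δ = 14.37°  ✓
  (0,3): δ = 21.85°  ✓
  (0,4): δ = 74.51°  ·
  (1,2): δ = 129.04°  ·
  (1,3): δ = 92.81°  ·
  (1,4): δ = 40.15°  ·
  (2,3): δ = 143.78°  ·
  (2,4): δ = 91.12°  ·
  (3,4): δ = 127.34°  ·
antipodal pairs: 2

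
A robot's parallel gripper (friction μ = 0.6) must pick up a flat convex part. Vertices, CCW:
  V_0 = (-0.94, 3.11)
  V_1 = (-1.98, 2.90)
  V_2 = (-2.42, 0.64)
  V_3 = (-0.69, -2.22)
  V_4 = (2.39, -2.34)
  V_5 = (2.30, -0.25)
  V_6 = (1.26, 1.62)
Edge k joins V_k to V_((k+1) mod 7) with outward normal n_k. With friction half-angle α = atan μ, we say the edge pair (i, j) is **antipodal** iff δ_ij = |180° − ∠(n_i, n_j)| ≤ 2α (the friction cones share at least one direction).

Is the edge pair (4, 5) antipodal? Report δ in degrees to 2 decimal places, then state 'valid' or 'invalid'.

α = atan 0.6 = 30.96°;  2α = 61.93°
edge 4: e_4 = (-0.09, +2.09);  n_4 = (+0.9991, +0.0430)
edge 5: e_5 = (-1.04, +1.87);  n_5 = (+0.8739, +0.4860)
∠(n_4, n_5) = 26.61°
δ = |180° − 26.61°| = 153.39°
153.39° > 2α = 61.93°  →  invalid

δ = 153.39°, invalid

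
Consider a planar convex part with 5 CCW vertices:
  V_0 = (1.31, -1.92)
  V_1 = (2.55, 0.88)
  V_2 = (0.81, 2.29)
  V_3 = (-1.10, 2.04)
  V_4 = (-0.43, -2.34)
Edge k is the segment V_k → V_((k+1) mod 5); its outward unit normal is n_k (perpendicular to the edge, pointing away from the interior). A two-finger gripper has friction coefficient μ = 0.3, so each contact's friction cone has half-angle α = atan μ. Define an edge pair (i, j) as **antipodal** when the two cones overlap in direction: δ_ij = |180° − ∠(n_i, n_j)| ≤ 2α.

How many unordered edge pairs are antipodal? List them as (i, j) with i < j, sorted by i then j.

count = 2; pairs: (0,3), (2,4)

α = atan 0.3 = 16.70°;  2α = 33.40°
n_0 = (+0.9143, -0.4049)
n_1 = (+0.6296, +0.7769)
n_2 = (-0.1298, +0.9915)
n_3 = (-0.9885, -0.1512)
n_4 = (+0.2346, -0.9721)
  (0,1): δ = 105.13°  ·
  (0,2): δ = 58.66°  ·
  (0,3): δ = 32.58°  ✓
  (0,4): δ = 127.46°  ·
  (1,2): δ = 133.52°  ·
  (1,3): δ = 42.28°  ·
  (1,4): δ = 52.59°  ·
  (2,3): δ = 88.76°  ·
  (2,4): δ = 6.11°  ✓
  (3,4): δ = 85.13°  ·
antipodal pairs: 2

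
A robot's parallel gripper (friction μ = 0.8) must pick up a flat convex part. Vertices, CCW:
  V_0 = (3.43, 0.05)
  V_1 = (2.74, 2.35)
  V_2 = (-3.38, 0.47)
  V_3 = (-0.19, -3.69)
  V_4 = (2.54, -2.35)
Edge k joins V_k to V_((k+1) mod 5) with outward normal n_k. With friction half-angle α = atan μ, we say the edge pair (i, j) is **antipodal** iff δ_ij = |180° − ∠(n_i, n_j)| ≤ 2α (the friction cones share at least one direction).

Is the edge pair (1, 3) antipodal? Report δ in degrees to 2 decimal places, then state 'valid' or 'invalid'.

α = atan 0.8 = 38.66°;  2α = 77.32°
edge 1: e_1 = (-6.12, -1.88);  n_1 = (-0.2936, +0.9559)
edge 3: e_3 = (+2.73, +1.34);  n_3 = (+0.4406, -0.8977)
∠(n_1, n_3) = 170.93°
δ = |180° − 170.93°| = 9.07°
9.07° ≤ 2α = 77.32°  →  valid

δ = 9.07°, valid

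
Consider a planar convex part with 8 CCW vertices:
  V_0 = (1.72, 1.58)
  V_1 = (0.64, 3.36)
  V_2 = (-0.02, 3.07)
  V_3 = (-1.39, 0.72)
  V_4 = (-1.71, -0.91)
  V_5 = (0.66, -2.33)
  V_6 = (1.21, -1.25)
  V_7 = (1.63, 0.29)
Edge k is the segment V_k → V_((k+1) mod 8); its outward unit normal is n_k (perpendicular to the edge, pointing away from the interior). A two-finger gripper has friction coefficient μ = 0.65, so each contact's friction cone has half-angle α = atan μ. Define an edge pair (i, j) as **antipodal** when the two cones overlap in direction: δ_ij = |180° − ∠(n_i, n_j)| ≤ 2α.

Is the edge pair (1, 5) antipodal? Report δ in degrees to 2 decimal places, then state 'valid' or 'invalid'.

δ = 39.29°, valid

α = atan 0.65 = 33.02°;  2α = 66.05°
edge 1: e_1 = (-0.66, -0.29);  n_1 = (-0.4023, +0.9155)
edge 5: e_5 = (+0.55, +1.08);  n_5 = (+0.8911, -0.4538)
∠(n_1, n_5) = 140.71°
δ = |180° − 140.71°| = 39.29°
39.29° ≤ 2α = 66.05°  →  valid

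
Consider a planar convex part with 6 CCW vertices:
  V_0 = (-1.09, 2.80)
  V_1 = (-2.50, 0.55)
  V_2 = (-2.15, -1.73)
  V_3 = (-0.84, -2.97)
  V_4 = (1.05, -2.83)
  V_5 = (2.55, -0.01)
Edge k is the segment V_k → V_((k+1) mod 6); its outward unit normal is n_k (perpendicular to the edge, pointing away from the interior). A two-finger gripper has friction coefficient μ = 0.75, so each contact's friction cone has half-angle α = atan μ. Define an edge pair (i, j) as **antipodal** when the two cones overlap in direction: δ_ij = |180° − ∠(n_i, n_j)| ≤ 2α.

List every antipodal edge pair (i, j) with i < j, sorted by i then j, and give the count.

count = 6; pairs: (0,3), (0,4), (1,4), (1,5), (2,5), (3,5)

α = atan 0.75 = 36.87°;  2α = 73.74°
n_0 = (-0.8474, +0.5310)
n_1 = (-0.9884, -0.1517)
n_2 = (-0.6874, -0.7262)
n_3 = (+0.0739, -0.9973)
n_4 = (+0.8829, -0.4696)
n_5 = (+0.6111, +0.7916)
  (0,1): δ = 139.20°  ·
  (0,2): δ = 101.35°  ·
  (0,3): δ = 53.69°  ✓
  (0,4): δ = 4.06°  ✓
  (0,5): δ = 84.41°  ·
  (1,2): δ = 142.15°  ·
  (1,3): δ = 94.49°  ·
  (1,4): δ = 36.74°  ✓
  (1,5): δ = 43.61°  ✓
  (2,3): δ = 132.34°  ·
  (2,4): δ = 74.58°  ·
  (2,5): δ = 5.76°  ✓
  (3,4): δ = 122.25°  ·
  (3,5): δ = 41.90°  ✓
  (4,5): δ = 99.66°  ·
antipodal pairs: 6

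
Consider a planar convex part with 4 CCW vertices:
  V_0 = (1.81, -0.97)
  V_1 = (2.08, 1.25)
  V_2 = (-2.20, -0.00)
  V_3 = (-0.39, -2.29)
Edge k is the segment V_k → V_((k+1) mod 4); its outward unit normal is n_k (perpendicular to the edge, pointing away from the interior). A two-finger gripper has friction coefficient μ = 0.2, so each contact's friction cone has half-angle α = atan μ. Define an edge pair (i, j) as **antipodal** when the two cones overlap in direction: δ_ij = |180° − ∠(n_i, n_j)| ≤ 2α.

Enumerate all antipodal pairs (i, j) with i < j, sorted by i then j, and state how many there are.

α = atan 0.2 = 11.31°;  2α = 22.62°
n_0 = (+0.9927, -0.1207)
n_1 = (-0.2803, +0.9599)
n_2 = (-0.7845, -0.6201)
n_3 = (+0.5145, -0.8575)
  (0,1): δ = 66.78°  ·
  (0,2): δ = 45.26°  ·
  (0,3): δ = 127.90°  ·
  (1,2): δ = 67.96°  ·
  (1,3): δ = 14.68°  ✓
  (2,3): δ = 97.36°  ·
antipodal pairs: 1

count = 1; pairs: (1,3)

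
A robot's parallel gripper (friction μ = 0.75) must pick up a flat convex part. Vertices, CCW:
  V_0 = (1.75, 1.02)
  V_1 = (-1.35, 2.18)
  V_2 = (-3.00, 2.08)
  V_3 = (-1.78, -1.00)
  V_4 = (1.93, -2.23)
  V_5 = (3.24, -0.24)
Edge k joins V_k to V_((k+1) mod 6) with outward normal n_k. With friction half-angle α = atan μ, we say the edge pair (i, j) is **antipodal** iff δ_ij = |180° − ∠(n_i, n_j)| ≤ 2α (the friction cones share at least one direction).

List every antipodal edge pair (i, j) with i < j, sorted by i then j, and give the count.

count = 8; pairs: (0,2), (0,3), (1,2), (1,3), (1,4), (2,4), (2,5), (3,5)

α = atan 0.75 = 36.87°;  2α = 73.74°
n_0 = (+0.3505, +0.9366)
n_1 = (-0.0605, +0.9982)
n_2 = (-0.9297, -0.3683)
n_3 = (-0.3147, -0.9492)
n_4 = (+0.8353, -0.5498)
n_5 = (+0.6457, +0.7636)
  (0,1): δ = 156.02°  ·
  (0,2): δ = 47.88°  ✓
  (0,3): δ = 2.17°  ✓
  (0,4): δ = 77.16°  ·
  (0,5): δ = 160.30°  ·
  (1,2): δ = 71.86°  ✓
  (1,3): δ = 21.81°  ✓
  (1,4): δ = 53.18°  ✓
  (1,5): δ = 136.31°  ·
  (2,3): δ = 129.95°  ·
  (2,4): δ = 54.97°  ✓
  (2,5): δ = 28.17°  ✓
  (3,4): δ = 105.01°  ·
  (3,5): δ = 21.88°  ✓
  (4,5): δ = 96.86°  ·
antipodal pairs: 8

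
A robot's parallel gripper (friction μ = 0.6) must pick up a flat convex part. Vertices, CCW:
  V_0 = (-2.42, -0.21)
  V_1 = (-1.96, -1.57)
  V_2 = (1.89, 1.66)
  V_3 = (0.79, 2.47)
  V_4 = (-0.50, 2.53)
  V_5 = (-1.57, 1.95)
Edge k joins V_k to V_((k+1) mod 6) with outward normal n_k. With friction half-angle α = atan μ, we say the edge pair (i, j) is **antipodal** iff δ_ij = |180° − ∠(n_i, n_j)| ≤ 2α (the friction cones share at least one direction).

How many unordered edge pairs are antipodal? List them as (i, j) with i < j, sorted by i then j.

count = 4; pairs: (0,2), (1,3), (1,4), (1,5)

α = atan 0.6 = 30.96°;  2α = 61.93°
n_0 = (-0.9473, -0.3204)
n_1 = (+0.6427, -0.7661)
n_2 = (+0.5929, +0.8052)
n_3 = (+0.0465, +0.9989)
n_4 = (-0.4765, +0.8791)
n_5 = (-0.9305, +0.3662)
  (0,1): δ = 68.69°  ·
  (0,2): δ = 34.95°  ✓
  (0,3): δ = 68.65°  ·
  (0,4): δ = 99.77°  ·
  (0,5): δ = 139.83°  ·
  (1,2): δ = 76.36°  ·
  (1,3): δ = 42.66°  ✓
  (1,4): δ = 11.54°  ✓
  (1,5): δ = 28.52°  ✓
  (2,3): δ = 146.30°  ·
  (2,4): δ = 115.17°  ·
  (2,5): δ = 75.11°  ·
  (3,4): δ = 148.88°  ·
  (3,5): δ = 108.82°  ·
  (4,5): δ = 139.94°  ·
antipodal pairs: 4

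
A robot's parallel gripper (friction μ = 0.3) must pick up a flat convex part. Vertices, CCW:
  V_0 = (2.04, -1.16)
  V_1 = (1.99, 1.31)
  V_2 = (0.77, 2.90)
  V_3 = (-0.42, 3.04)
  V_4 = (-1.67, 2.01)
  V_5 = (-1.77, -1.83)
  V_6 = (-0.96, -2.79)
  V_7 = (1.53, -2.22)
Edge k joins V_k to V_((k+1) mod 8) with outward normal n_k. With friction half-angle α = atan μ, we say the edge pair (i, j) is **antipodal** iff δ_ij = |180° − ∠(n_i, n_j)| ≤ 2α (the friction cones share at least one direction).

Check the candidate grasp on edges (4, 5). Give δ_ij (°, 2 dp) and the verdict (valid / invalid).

δ = 138.35°, invalid

α = atan 0.3 = 16.70°;  2α = 33.40°
edge 4: e_4 = (-0.10, -3.84);  n_4 = (-0.9997, +0.0260)
edge 5: e_5 = (+0.81, -0.96);  n_5 = (-0.7643, -0.6449)
∠(n_4, n_5) = 41.65°
δ = |180° − 41.65°| = 138.35°
138.35° > 2α = 33.40°  →  invalid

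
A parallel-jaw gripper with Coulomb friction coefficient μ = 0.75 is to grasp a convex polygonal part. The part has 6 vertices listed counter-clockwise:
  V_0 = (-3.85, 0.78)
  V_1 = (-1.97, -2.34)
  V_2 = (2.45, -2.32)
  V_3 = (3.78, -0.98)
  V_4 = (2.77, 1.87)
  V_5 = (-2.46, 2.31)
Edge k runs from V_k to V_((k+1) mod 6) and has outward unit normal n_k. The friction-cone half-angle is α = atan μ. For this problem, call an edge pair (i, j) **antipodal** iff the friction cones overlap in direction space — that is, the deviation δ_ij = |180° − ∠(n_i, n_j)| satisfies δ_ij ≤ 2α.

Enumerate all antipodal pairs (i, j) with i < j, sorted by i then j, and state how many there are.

α = atan 0.75 = 36.87°;  2α = 73.74°
n_0 = (-0.8565, -0.5161)
n_1 = (+0.0045, -1.0000)
n_2 = (+0.7098, -0.7045)
n_3 = (+0.9426, +0.3340)
n_4 = (+0.0838, +0.9965)
n_5 = (-0.7402, +0.6724)
  (0,1): δ = 120.81°  ·
  (0,2): δ = 75.86°  ·
  (0,3): δ = 11.56°  ✓
  (0,4): δ = 54.12°  ✓
  (0,5): δ = 106.67°  ·
  (1,2): δ = 135.04°  ·
  (1,3): δ = 70.75°  ✓
  (1,4): δ = 5.07°  ✓
  (1,5): δ = 47.49°  ✓
  (2,3): δ = 115.70°  ·
  (2,4): δ = 50.02°  ✓
  (2,5): δ = 2.53°  ✓
  (3,4): δ = 114.32°  ·
  (3,5): δ = 61.77°  ✓
  (4,5): δ = 127.45°  ·
antipodal pairs: 8

count = 8; pairs: (0,3), (0,4), (1,3), (1,4), (1,5), (2,4), (2,5), (3,5)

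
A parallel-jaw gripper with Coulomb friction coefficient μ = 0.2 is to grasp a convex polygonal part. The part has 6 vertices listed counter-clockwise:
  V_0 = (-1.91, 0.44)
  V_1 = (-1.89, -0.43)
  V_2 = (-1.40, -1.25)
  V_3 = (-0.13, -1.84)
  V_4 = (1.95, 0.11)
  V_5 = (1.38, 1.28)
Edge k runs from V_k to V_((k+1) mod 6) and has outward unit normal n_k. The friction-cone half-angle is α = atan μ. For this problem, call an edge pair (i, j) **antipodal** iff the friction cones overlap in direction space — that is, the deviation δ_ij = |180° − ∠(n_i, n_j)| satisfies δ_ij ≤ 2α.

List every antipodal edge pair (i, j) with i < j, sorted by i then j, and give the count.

count = 1; pairs: (1,4)

α = atan 0.2 = 11.31°;  2α = 22.62°
n_0 = (-0.9997, -0.0230)
n_1 = (-0.8584, -0.5130)
n_2 = (-0.4213, -0.9069)
n_3 = (+0.6839, -0.7295)
n_4 = (+0.8990, +0.4380)
n_5 = (-0.2474, +0.9689)
  (0,1): δ = 150.46°  ·
  (0,2): δ = 116.23°  ·
  (0,3): δ = 48.16°  ·
  (0,4): δ = 24.66°  ·
  (0,5): δ = 103.01°  ·
  (1,2): δ = 145.78°  ·
  (1,3): δ = 77.71°  ·
  (1,4): δ = 4.89°  ✓
  (1,5): δ = 73.46°  ·
  (2,3): δ = 111.93°  ·
  (2,4): δ = 39.11°  ·
  (2,5): δ = 39.24°  ·
  (3,4): δ = 107.18°  ·
  (3,5): δ = 28.83°  ·
  (4,5): δ = 101.65°  ·
antipodal pairs: 1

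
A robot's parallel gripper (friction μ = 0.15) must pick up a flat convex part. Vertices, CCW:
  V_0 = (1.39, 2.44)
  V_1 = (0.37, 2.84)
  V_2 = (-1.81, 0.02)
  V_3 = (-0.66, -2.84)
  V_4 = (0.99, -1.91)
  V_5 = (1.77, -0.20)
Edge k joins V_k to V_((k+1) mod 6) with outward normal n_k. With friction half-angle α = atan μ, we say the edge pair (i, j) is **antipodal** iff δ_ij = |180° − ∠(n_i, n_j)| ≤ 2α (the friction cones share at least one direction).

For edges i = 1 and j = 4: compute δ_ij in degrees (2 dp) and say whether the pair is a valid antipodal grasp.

δ = 13.19°, valid

α = atan 0.15 = 8.53°;  2α = 17.06°
edge 1: e_1 = (-2.18, -2.82);  n_1 = (-0.7912, +0.6116)
edge 4: e_4 = (+0.78, +1.71);  n_4 = (+0.9098, -0.4150)
∠(n_1, n_4) = 166.81°
δ = |180° − 166.81°| = 13.19°
13.19° ≤ 2α = 17.06°  →  valid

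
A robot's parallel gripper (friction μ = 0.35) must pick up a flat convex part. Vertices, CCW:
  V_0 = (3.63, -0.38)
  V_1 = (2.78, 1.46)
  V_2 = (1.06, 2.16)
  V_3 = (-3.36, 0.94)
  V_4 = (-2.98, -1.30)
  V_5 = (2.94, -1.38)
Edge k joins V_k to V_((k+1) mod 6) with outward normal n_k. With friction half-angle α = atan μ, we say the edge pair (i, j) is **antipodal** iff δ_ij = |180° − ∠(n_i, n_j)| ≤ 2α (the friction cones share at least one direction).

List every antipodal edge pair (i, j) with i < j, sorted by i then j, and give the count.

count = 3; pairs: (0,3), (1,4), (2,4)

α = atan 0.35 = 19.29°;  2α = 38.58°
n_0 = (+0.9078, +0.4194)
n_1 = (+0.3770, +0.9262)
n_2 = (-0.2661, +0.9640)
n_3 = (-0.9859, -0.1673)
n_4 = (-0.0135, -0.9999)
n_5 = (+0.8231, -0.5679)
  (0,1): δ = 136.94°  ·
  (0,2): δ = 99.36°  ·
  (0,3): δ = 15.17°  ✓
  (0,4): δ = 64.43°  ·
  (0,5): δ = 120.60°  ·
  (1,2): δ = 142.42°  ·
  (1,3): δ = 58.23°  ·
  (1,4): δ = 21.37°  ✓
  (1,5): δ = 77.54°  ·
  (2,3): δ = 95.80°  ·
  (2,4): δ = 16.20°  ✓
  (2,5): δ = 39.96°  ·
  (3,4): δ = 100.40°  ·
  (3,5): δ = 44.23°  ·
  (4,5): δ = 123.83°  ·
antipodal pairs: 3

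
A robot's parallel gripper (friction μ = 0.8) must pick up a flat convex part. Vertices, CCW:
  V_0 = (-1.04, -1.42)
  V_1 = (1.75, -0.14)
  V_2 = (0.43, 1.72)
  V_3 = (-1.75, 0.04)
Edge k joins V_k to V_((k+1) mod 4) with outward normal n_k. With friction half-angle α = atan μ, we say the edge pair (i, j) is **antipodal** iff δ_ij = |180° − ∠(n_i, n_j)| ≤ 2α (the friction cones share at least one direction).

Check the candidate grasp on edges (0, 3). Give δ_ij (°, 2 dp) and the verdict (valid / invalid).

α = atan 0.8 = 38.66°;  2α = 77.32°
edge 0: e_0 = (+2.79, +1.28);  n_0 = (+0.4170, -0.9089)
edge 3: e_3 = (+0.71, -1.46);  n_3 = (-0.8993, -0.4373)
∠(n_0, n_3) = 88.71°
δ = |180° − 88.71°| = 91.29°
91.29° > 2α = 77.32°  →  invalid

δ = 91.29°, invalid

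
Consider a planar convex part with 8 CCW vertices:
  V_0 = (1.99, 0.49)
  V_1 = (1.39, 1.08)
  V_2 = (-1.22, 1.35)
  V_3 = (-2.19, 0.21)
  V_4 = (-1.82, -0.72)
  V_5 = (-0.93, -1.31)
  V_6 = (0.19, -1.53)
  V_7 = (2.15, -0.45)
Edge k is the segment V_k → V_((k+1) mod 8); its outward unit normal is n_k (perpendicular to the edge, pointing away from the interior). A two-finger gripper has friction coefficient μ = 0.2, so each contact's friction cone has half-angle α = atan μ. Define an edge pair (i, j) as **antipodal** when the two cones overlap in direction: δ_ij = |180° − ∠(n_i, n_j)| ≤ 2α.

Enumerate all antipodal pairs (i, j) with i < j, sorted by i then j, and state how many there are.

α = atan 0.2 = 11.31°;  2α = 22.62°
n_0 = (+0.7011, +0.7130)
n_1 = (+0.1029, +0.9947)
n_2 = (-0.7616, +0.6480)
n_3 = (-0.9292, -0.3697)
n_4 = (-0.5525, -0.8335)
n_5 = (-0.1927, -0.9812)
n_6 = (+0.4826, -0.8758)
n_7 = (+0.9858, +0.1678)
  (0,1): δ = 141.39°  ·
  (0,2): δ = 85.88°  ·
  (0,3): δ = 23.79°  ·
  (0,4): δ = 10.98°  ✓
  (0,5): δ = 33.41°  ·
  (0,6): δ = 73.37°  ·
  (0,7): δ = 144.18°  ·
  (1,2): δ = 124.49°  ·
  (1,3): δ = 62.40°  ·
  (1,4): δ = 27.64°  ·
  (1,5): δ = 5.21°  ✓
  (1,6): δ = 34.76°  ·
  (1,7): δ = 105.57°  ·
  (2,3): δ = 117.91°  ·
  (2,4): δ = 83.15°  ·
  (2,5): δ = 60.72°  ·
  (2,6): δ = 20.75°  ✓
  (2,7): δ = 50.05°  ·
  (3,4): δ = 145.24°  ·
  (3,5): δ = 122.81°  ·
  (3,6): δ = 82.84°  ·
  (3,7): δ = 12.04°  ✓
  (4,5): δ = 157.57°  ·
  (4,6): δ = 117.60°  ·
  (4,7): δ = 46.80°  ·
  (5,6): δ = 140.03°  ·
  (5,7): δ = 69.23°  ·
  (6,7): δ = 109.20°  ·
antipodal pairs: 4

count = 4; pairs: (0,4), (1,5), (2,6), (3,7)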